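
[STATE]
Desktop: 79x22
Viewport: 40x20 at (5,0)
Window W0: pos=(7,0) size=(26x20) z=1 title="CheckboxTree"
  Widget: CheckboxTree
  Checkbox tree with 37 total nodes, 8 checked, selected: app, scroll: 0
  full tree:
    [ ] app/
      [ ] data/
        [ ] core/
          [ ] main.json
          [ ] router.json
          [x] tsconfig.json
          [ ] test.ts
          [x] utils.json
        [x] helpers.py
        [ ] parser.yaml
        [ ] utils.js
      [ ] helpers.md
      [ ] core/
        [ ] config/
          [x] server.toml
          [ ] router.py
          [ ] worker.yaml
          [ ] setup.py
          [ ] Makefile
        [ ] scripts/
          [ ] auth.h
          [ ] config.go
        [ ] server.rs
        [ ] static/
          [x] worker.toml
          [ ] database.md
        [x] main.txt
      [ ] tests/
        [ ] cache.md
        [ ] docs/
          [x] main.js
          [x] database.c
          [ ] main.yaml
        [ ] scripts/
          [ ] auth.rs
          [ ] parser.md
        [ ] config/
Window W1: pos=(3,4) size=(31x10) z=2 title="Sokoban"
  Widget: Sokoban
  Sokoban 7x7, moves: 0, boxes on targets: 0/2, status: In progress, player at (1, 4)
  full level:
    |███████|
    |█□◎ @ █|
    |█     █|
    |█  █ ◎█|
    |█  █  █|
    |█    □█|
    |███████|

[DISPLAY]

  ┏━━━━━━━━━━━━━━━━━━━━━━━━┓            
  ┃ CheckboxTree           ┃            
  ┠────────────────────────┨            
  ┃>[-] app/               ┃            
━━━━━━━━━━━━━━━━━━━━━━━━━━━━┓           
Sokoban                     ┃           
────────────────────────────┨           
██████                      ┃           
□◎ @ █                      ┃           
     █                      ┃           
  █ ◎█                      ┃           
  █  █                      ┃           
    □█                      ┃           
━━━━━━━━━━━━━━━━━━━━━━━━━━━━┛           
  ┃   [ ] helpers.md       ┃            
  ┃   [-] core/            ┃            
  ┃     [-] config/        ┃            
  ┃       [x] server.toml  ┃            
  ┃       [ ] router.py    ┃            
  ┗━━━━━━━━━━━━━━━━━━━━━━━━┛            


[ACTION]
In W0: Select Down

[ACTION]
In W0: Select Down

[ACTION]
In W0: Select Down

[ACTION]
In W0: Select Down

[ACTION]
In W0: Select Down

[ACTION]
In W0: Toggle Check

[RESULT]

  ┏━━━━━━━━━━━━━━━━━━━━━━━━┓            
  ┃ CheckboxTree           ┃            
  ┠────────────────────────┨            
  ┃ [-] app/               ┃            
━━━━━━━━━━━━━━━━━━━━━━━━━━━━┓           
Sokoban                     ┃           
────────────────────────────┨           
██████                      ┃           
□◎ @ █                      ┃           
     █                      ┃           
  █ ◎█                      ┃           
  █  █                      ┃           
    □█                      ┃           
━━━━━━━━━━━━━━━━━━━━━━━━━━━━┛           
  ┃   [ ] helpers.md       ┃            
  ┃   [-] core/            ┃            
  ┃     [-] config/        ┃            
  ┃       [x] server.toml  ┃            
  ┃       [ ] router.py    ┃            
  ┗━━━━━━━━━━━━━━━━━━━━━━━━┛            


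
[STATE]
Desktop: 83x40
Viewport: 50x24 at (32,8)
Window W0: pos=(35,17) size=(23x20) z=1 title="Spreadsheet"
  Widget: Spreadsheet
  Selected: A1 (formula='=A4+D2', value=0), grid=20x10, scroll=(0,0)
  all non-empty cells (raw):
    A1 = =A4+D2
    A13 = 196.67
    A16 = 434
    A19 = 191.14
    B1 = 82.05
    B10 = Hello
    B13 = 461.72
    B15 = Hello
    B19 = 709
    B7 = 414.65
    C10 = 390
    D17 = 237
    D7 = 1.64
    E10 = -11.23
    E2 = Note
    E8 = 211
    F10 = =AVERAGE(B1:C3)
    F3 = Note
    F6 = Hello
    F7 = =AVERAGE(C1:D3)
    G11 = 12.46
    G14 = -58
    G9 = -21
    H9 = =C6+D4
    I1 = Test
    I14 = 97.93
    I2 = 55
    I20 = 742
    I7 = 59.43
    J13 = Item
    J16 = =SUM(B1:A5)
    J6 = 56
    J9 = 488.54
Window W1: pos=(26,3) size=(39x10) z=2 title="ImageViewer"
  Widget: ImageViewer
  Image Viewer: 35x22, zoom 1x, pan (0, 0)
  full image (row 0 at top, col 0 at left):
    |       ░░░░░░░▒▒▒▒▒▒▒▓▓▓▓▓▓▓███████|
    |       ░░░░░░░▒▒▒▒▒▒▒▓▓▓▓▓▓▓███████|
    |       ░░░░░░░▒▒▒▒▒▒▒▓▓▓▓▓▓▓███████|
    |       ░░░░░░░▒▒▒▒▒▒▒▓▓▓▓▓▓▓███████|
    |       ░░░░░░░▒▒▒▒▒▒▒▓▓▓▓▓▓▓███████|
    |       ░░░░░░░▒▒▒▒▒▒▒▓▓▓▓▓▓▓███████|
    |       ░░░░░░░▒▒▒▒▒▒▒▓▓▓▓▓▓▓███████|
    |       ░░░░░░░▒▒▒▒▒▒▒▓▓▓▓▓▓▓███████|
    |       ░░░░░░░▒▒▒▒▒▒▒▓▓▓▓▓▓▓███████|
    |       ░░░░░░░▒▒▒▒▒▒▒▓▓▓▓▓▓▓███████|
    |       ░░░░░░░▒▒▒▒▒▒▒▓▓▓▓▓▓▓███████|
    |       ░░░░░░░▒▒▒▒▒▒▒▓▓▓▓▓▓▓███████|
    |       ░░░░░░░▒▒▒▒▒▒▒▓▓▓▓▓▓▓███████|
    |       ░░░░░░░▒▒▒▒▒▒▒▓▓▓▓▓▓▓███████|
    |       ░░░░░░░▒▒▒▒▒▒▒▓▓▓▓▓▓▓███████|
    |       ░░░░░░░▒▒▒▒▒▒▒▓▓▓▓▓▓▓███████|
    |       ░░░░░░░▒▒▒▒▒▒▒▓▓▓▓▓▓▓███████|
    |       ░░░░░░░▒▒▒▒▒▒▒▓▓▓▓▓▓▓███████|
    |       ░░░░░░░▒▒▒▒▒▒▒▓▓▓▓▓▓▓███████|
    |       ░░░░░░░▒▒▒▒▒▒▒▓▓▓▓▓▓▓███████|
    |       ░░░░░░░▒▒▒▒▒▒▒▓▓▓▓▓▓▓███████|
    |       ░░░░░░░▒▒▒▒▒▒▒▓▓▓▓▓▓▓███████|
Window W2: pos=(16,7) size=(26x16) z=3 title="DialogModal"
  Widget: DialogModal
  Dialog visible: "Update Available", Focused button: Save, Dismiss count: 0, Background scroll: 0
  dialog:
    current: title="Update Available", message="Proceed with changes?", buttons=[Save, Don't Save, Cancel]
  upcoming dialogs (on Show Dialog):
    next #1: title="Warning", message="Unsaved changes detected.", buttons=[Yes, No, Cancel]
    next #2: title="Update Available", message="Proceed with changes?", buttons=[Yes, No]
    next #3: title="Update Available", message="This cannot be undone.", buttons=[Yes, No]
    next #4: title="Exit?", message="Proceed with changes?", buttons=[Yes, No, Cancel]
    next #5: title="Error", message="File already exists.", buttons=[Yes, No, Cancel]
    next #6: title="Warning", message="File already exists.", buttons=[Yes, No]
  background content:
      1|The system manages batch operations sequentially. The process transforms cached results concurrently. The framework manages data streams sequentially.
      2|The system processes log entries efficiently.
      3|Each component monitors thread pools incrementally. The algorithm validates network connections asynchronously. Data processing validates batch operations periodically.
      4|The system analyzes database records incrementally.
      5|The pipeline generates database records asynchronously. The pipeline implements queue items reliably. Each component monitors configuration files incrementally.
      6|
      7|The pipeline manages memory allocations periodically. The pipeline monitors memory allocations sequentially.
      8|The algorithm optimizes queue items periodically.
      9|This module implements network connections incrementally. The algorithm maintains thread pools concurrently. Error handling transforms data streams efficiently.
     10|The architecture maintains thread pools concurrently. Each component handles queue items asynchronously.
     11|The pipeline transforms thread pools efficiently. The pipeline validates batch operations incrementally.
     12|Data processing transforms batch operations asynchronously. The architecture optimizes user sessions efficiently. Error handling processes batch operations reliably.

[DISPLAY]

         ┃▒▒▒▒▒▒▓▓▓▓▓▓▓███████  ┃                 
─────────┨▒▒▒▒▒▒▓▓▓▓▓▓▓███████  ┃                 
ges batch┃▒▒▒▒▒▒▓▓▓▓▓▓▓███████  ┃                 
esses log┃▒▒▒▒▒▒▓▓▓▓▓▓▓███████  ┃                 
monitors ┃━━━━━━━━━━━━━━━━━━━━━━┛                 
──────┐ta┃                                        
lable │ d┃                                        
 chang│  ┃                                        
t Save│em┃                                        
──────┘s ┃━━━━━━━━━━━━━━━┓                        
lements n┃dsheet         ┃                        
e maintai┃───────────────┨                        
ansforms ┃4+D2           ┃                        
 transfor┃ A       B     ┃                        
━━━━━━━━━┛---------------┃                        
   ┃  1      [0]   82.05 ┃                        
   ┃  2        0       0 ┃                        
   ┃  3        0       0 ┃                        
   ┃  4        0       0 ┃                        
   ┃  5        0       0 ┃                        
   ┃  6        0       0 ┃                        
   ┃  7        0  414.65 ┃                        
   ┃  8        0       0 ┃                        
   ┃  9        0       0 ┃                        


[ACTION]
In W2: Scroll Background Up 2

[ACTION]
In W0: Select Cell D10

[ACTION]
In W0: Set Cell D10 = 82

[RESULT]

         ┃▒▒▒▒▒▒▓▓▓▓▓▓▓███████  ┃                 
─────────┨▒▒▒▒▒▒▓▓▓▓▓▓▓███████  ┃                 
ges batch┃▒▒▒▒▒▒▓▓▓▓▓▓▓███████  ┃                 
esses log┃▒▒▒▒▒▒▓▓▓▓▓▓▓███████  ┃                 
monitors ┃━━━━━━━━━━━━━━━━━━━━━━┛                 
──────┐ta┃                                        
lable │ d┃                                        
 chang│  ┃                                        
t Save│em┃                                        
──────┘s ┃━━━━━━━━━━━━━━━┓                        
lements n┃dsheet         ┃                        
e maintai┃───────────────┨                        
ansforms ┃2              ┃                        
 transfor┃ A       B     ┃                        
━━━━━━━━━┛---------------┃                        
   ┃  1        0   82.05 ┃                        
   ┃  2        0       0 ┃                        
   ┃  3        0       0 ┃                        
   ┃  4        0       0 ┃                        
   ┃  5        0       0 ┃                        
   ┃  6        0       0 ┃                        
   ┃  7        0  414.65 ┃                        
   ┃  8        0       0 ┃                        
   ┃  9        0       0 ┃                        


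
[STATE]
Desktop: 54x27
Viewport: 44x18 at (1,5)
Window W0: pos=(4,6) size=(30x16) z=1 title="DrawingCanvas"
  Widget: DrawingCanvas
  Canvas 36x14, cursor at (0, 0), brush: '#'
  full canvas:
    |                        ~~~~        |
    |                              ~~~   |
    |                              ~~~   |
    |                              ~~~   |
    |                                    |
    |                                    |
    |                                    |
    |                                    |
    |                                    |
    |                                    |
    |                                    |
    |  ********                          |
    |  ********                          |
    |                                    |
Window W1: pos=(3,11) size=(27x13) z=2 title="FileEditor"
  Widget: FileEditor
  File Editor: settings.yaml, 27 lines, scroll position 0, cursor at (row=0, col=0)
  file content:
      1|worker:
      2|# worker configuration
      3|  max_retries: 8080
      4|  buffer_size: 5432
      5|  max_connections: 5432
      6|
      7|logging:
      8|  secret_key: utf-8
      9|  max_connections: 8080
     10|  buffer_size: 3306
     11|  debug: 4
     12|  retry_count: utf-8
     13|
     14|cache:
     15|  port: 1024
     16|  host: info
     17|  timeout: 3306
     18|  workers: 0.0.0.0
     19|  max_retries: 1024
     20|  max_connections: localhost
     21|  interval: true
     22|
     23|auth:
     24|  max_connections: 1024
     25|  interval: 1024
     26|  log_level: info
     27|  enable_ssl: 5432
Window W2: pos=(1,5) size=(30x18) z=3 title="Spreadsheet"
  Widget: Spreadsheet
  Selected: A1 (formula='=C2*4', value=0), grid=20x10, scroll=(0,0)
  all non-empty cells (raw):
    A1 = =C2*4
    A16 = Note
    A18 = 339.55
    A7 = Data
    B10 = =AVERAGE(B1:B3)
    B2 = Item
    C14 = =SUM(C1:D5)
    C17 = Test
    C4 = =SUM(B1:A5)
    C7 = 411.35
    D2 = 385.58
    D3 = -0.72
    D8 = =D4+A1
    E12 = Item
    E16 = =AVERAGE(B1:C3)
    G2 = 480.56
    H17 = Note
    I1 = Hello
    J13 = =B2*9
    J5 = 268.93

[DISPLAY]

┏━━━━━━━━━━━━━━━━━━━━━━━━━━━━┓              
┃ Spreadsheet                ┃━━┓           
┠────────────────────────────┨  ┃           
┃A1: =C2*4                   ┃──┨           
┃       A       B       C    ┃~~┃           
┃----------------------------┃  ┃           
┃  1      [0]       0       0┃  ┃           
┃  2        0Item           0┃  ┃           
┃  3        0       0       0┃  ┃           
┃  4        0       0       0┃  ┃           
┃  5        0       0       0┃  ┃           
┃  6        0       0       0┃  ┃           
┃  7 Data           0  411.35┃  ┃           
┃  8        0       0       0┃  ┃           
┃  9        0       0       0┃  ┃           
┃ 10        0       0       0┃  ┃           
┃ 11        0       0       0┃━━┛           
┗━━━━━━━━━━━━━━━━━━━━━━━━━━━━┛              


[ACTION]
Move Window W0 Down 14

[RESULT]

┏━━━━━━━━━━━━━━━━━━━━━━━━━━━━┓              
┃ Spreadsheet                ┃              
┠────────────────────────────┨              
┃A1: =C2*4                   ┃              
┃       A       B       C    ┃              
┃----------------------------┃              
┃  1      [0]       0       0┃━━┓           
┃  2        0Item           0┃  ┃           
┃  3        0       0       0┃──┨           
┃  4        0       0       0┃~~┃           
┃  5        0       0       0┃  ┃           
┃  6        0       0       0┃  ┃           
┃  7 Data           0  411.35┃  ┃           
┃  8        0       0       0┃  ┃           
┃  9        0       0       0┃  ┃           
┃ 10        0       0       0┃  ┃           
┃ 11        0       0       0┃  ┃           
┗━━━━━━━━━━━━━━━━━━━━━━━━━━━━┛  ┃           


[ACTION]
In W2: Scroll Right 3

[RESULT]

┏━━━━━━━━━━━━━━━━━━━━━━━━━━━━┓              
┃ Spreadsheet                ┃              
┠────────────────────────────┨              
┃A1: =C2*4                   ┃              
┃       D       E       F    ┃              
┃----------------------------┃              
┃  1        0       0       0┃━━┓           
┃  2   385.58       0       0┃  ┃           
┃  3    -0.72       0       0┃──┨           
┃  4        0       0       0┃~~┃           
┃  5        0       0       0┃  ┃           
┃  6        0       0       0┃  ┃           
┃  7        0       0       0┃  ┃           
┃  8        0       0       0┃  ┃           
┃  9        0       0       0┃  ┃           
┃ 10        0       0       0┃  ┃           
┃ 11        0       0       0┃  ┃           
┗━━━━━━━━━━━━━━━━━━━━━━━━━━━━┛  ┃           


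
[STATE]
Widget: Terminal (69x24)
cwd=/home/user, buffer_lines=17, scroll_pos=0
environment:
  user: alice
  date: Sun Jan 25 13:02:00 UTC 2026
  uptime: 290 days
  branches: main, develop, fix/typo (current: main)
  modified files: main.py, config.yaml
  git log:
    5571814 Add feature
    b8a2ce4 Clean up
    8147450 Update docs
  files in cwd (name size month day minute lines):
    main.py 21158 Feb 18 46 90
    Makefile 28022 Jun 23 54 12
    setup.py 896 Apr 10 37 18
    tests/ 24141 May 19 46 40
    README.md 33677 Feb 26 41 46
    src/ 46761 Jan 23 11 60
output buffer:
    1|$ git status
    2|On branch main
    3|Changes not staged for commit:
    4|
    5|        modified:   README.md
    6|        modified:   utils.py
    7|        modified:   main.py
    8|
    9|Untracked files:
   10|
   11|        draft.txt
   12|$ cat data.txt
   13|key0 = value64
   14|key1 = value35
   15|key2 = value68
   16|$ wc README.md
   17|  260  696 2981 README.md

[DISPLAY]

$ git status                                                         
On branch main                                                       
Changes not staged for commit:                                       
                                                                     
        modified:   README.md                                        
        modified:   utils.py                                         
        modified:   main.py                                          
                                                                     
Untracked files:                                                     
                                                                     
        draft.txt                                                    
$ cat data.txt                                                       
key0 = value64                                                       
key1 = value35                                                       
key2 = value68                                                       
$ wc README.md                                                       
  260  696 2981 README.md                                            
$ █                                                                  
                                                                     
                                                                     
                                                                     
                                                                     
                                                                     
                                                                     


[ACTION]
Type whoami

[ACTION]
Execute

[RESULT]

$ git status                                                         
On branch main                                                       
Changes not staged for commit:                                       
                                                                     
        modified:   README.md                                        
        modified:   utils.py                                         
        modified:   main.py                                          
                                                                     
Untracked files:                                                     
                                                                     
        draft.txt                                                    
$ cat data.txt                                                       
key0 = value64                                                       
key1 = value35                                                       
key2 = value68                                                       
$ wc README.md                                                       
  260  696 2981 README.md                                            
$ whoami                                                             
alice                                                                
$ █                                                                  
                                                                     
                                                                     
                                                                     
                                                                     


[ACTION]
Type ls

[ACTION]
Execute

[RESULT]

$ git status                                                         
On branch main                                                       
Changes not staged for commit:                                       
                                                                     
        modified:   README.md                                        
        modified:   utils.py                                         
        modified:   main.py                                          
                                                                     
Untracked files:                                                     
                                                                     
        draft.txt                                                    
$ cat data.txt                                                       
key0 = value64                                                       
key1 = value35                                                       
key2 = value68                                                       
$ wc README.md                                                       
  260  696 2981 README.md                                            
$ whoami                                                             
alice                                                                
$ ls                                                                 
main.py  Makefile  setup.py  tests/  README.md  src/                 
$ █                                                                  
                                                                     
                                                                     


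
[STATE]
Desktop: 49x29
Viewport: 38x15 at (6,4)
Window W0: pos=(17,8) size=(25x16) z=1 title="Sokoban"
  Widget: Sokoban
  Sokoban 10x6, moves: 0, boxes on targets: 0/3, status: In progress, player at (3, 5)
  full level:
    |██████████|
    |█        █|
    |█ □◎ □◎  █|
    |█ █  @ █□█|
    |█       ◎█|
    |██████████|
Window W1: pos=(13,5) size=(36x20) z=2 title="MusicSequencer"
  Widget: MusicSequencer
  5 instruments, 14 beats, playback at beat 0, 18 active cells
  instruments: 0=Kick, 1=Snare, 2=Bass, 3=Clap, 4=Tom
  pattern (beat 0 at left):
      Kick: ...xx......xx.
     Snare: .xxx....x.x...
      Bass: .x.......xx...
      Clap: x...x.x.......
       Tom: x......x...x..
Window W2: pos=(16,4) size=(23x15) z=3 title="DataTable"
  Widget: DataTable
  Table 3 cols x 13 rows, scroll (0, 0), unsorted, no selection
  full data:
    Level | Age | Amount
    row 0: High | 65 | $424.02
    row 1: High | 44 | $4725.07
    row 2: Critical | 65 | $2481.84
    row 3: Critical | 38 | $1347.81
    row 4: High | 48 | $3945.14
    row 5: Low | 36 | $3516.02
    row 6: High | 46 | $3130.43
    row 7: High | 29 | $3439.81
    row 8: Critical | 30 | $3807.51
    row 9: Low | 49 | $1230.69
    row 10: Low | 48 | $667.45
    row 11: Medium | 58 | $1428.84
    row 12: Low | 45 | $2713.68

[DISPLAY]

          ┏━━━━━━━━━━━━━━━━━━━━━┓     
       ┏━━┃ DataTable           ┃━━━━━
       ┃ M┠─────────────────────┨     
       ┠──┃Level   │Age│Amount  ┃─────
       ┃  ┃────────┼───┼────────┃     
       ┃  ┃High    │65 │$424.02 ┃     
       ┃ S┃High    │44 │$4725.07┃     
       ┃  ┃Critical│65 │$2481.84┃     
       ┃  ┃Critical│38 │$1347.81┃     
       ┃  ┃High    │48 │$3945.14┃     
       ┃  ┃Low     │36 │$3516.02┃     
       ┃  ┃High    │46 │$3130.43┃     
       ┃  ┃High    │29 │$3439.81┃     
       ┃  ┃Critical│30 │$3807.51┃     
       ┃  ┗━━━━━━━━━━━━━━━━━━━━━┛     


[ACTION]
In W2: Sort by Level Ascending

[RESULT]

          ┏━━━━━━━━━━━━━━━━━━━━━┓     
       ┏━━┃ DataTable           ┃━━━━━
       ┃ M┠─────────────────────┨     
       ┠──┃Level  ▲│Age│Amount  ┃─────
       ┃  ┃────────┼───┼────────┃     
       ┃  ┃Critical│65 │$2481.84┃     
       ┃ S┃Critical│38 │$1347.81┃     
       ┃  ┃Critical│30 │$3807.51┃     
       ┃  ┃High    │65 │$424.02 ┃     
       ┃  ┃High    │44 │$4725.07┃     
       ┃  ┃High    │48 │$3945.14┃     
       ┃  ┃High    │46 │$3130.43┃     
       ┃  ┃High    │29 │$3439.81┃     
       ┃  ┃Low     │36 │$3516.02┃     
       ┃  ┗━━━━━━━━━━━━━━━━━━━━━┛     


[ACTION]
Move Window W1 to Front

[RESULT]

          ┏━━━━━━━━━━━━━━━━━━━━━┓     
       ┏━━━━━━━━━━━━━━━━━━━━━━━━━━━━━━
       ┃ MusicSequencer               
       ┠──────────────────────────────
       ┃      ▼1234567890123          
       ┃  Kick···██······██·          
       ┃ Snare·███····█·█···          
       ┃  Bass·█·······██···          
       ┃  Clap█···█·█·······          
       ┃   Tom█······█···█··          
       ┃                              
       ┃                              
       ┃                              
       ┃                              
       ┃                              


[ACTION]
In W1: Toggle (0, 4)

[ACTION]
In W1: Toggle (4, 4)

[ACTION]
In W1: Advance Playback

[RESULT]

          ┏━━━━━━━━━━━━━━━━━━━━━┓     
       ┏━━━━━━━━━━━━━━━━━━━━━━━━━━━━━━
       ┃ MusicSequencer               
       ┠──────────────────────────────
       ┃      0▼234567890123          
       ┃  Kick···█·······██·          
       ┃ Snare·███····█·█···          
       ┃  Bass·█·······██···          
       ┃  Clap█···█·█·······          
       ┃   Tom█···█··█···█··          
       ┃                              
       ┃                              
       ┃                              
       ┃                              
       ┃                              


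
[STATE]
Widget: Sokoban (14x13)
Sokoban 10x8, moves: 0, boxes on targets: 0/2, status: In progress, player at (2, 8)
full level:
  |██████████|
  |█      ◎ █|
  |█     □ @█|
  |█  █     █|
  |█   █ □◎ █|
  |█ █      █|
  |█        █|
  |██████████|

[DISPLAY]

██████████    
█      ◎ █    
█     □ @█    
█  █     █    
█   █ □◎ █    
█ █      █    
█        █    
██████████    
Moves: 0  0/2 
              
              
              
              


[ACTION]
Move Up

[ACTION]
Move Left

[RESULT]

██████████    
█      + █    
█     □  █    
█  █     █    
█   █ □◎ █    
█ █      █    
█        █    
██████████    
Moves: 2  0/2 
              
              
              
              


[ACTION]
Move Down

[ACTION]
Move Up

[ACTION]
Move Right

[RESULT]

██████████    
█      ◎@█    
█     □  █    
█  █     █    
█   █ □◎ █    
█ █      █    
█        █    
██████████    
Moves: 5  0/2 
              
              
              
              


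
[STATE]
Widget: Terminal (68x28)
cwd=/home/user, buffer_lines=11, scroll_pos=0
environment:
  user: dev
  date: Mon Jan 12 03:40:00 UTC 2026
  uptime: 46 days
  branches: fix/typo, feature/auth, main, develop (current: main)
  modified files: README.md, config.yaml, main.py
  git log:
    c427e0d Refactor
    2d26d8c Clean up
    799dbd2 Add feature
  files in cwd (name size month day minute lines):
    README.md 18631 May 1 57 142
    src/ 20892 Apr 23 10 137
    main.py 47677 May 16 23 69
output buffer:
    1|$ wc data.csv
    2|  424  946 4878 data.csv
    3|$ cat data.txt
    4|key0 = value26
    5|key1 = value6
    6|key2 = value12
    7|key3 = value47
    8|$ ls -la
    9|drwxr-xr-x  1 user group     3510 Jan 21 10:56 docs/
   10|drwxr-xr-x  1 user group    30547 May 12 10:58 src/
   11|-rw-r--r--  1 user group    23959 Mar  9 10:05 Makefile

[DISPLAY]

$ wc data.csv                                                       
  424  946 4878 data.csv                                            
$ cat data.txt                                                      
key0 = value26                                                      
key1 = value6                                                       
key2 = value12                                                      
key3 = value47                                                      
$ ls -la                                                            
drwxr-xr-x  1 user group     3510 Jan 21 10:56 docs/                
drwxr-xr-x  1 user group    30547 May 12 10:58 src/                 
-rw-r--r--  1 user group    23959 Mar  9 10:05 Makefile             
$ █                                                                 
                                                                    
                                                                    
                                                                    
                                                                    
                                                                    
                                                                    
                                                                    
                                                                    
                                                                    
                                                                    
                                                                    
                                                                    
                                                                    
                                                                    
                                                                    
                                                                    


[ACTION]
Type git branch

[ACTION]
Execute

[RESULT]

$ wc data.csv                                                       
  424  946 4878 data.csv                                            
$ cat data.txt                                                      
key0 = value26                                                      
key1 = value6                                                       
key2 = value12                                                      
key3 = value47                                                      
$ ls -la                                                            
drwxr-xr-x  1 user group     3510 Jan 21 10:56 docs/                
drwxr-xr-x  1 user group    30547 May 12 10:58 src/                 
-rw-r--r--  1 user group    23959 Mar  9 10:05 Makefile             
$ git branch                                                        
  fix/typo                                                          
  feature/auth                                                      
* main                                                              
  develop                                                           
$ █                                                                 
                                                                    
                                                                    
                                                                    
                                                                    
                                                                    
                                                                    
                                                                    
                                                                    
                                                                    
                                                                    
                                                                    


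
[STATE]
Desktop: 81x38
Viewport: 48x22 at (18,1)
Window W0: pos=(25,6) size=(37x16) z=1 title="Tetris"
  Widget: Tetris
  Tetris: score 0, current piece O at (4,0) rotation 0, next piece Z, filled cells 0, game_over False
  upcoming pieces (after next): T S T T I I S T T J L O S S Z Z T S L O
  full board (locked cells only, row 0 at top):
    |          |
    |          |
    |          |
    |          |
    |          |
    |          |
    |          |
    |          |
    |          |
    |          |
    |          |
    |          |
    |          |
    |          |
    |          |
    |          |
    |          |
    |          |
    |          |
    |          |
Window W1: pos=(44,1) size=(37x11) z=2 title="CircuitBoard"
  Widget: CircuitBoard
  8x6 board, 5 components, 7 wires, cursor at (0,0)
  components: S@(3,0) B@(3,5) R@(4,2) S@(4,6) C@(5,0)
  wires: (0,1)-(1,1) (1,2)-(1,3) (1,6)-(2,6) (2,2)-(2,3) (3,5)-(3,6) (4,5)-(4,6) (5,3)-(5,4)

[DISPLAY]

                          ┏━━━━━━━━━━━━━━━━━━━━━
                          ┃ CircuitBoard        
                          ┠─────────────────────
                          ┃   0 1 2 3 4 5 6 7   
                          ┃0  [.]  ·            
       ┏━━━━━━━━━━━━━━━━━━┃        │            
       ┃ Tetris           ┃1       ·   · ─ ·    
       ┠──────────────────┃                     
       ┃          │Next:  ┃2           · ─ ·    
       ┃          │▓▓     ┃                     
       ┃          │ ▓▓    ┗━━━━━━━━━━━━━━━━━━━━━
       ┃          │                        ┃    
       ┃          │                        ┃    
       ┃          │                        ┃    
       ┃          │Score:                  ┃    
       ┃          │0                       ┃    
       ┃          │                        ┃    
       ┃          │                        ┃    
       ┃          │                        ┃    
       ┃          │                        ┃    
       ┗━━━━━━━━━━━━━━━━━━━━━━━━━━━━━━━━━━━┛    
                                                


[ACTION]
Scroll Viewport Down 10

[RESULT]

       ┃          │ ▓▓    ┗━━━━━━━━━━━━━━━━━━━━━
       ┃          │                        ┃    
       ┃          │                        ┃    
       ┃          │                        ┃    
       ┃          │Score:                  ┃    
       ┃          │0                       ┃    
       ┃          │                        ┃    
       ┃          │                        ┃    
       ┃          │                        ┃    
       ┃          │                        ┃    
       ┗━━━━━━━━━━━━━━━━━━━━━━━━━━━━━━━━━━━┛    
                                                
                                                
                                                
                                                
                                                
                                                
                                                
                                                
                                                
                                                
                                                


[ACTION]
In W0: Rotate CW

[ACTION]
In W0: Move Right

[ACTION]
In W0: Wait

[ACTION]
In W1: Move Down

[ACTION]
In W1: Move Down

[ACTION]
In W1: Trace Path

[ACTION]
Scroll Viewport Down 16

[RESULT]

       ┃          │0                       ┃    
       ┃          │                        ┃    
       ┃          │                        ┃    
       ┃          │                        ┃    
       ┃          │                        ┃    
       ┗━━━━━━━━━━━━━━━━━━━━━━━━━━━━━━━━━━━┛    
                                                
                                                
                                                
                                                
                                                
                                                
                                                
                                                
                                                
                                                
                                                
                                                
                                                
                                                
                                                
                                                


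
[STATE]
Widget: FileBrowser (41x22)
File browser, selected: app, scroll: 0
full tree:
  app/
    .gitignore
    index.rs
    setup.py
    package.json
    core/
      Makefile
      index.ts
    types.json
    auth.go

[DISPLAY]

> [-] app/                               
    .gitignore                           
    index.rs                             
    setup.py                             
    package.json                         
    [+] core/                            
    types.json                           
    auth.go                              
                                         
                                         
                                         
                                         
                                         
                                         
                                         
                                         
                                         
                                         
                                         
                                         
                                         
                                         


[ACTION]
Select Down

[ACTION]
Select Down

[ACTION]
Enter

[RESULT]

  [-] app/                               
    .gitignore                           
  > index.rs                             
    setup.py                             
    package.json                         
    [+] core/                            
    types.json                           
    auth.go                              
                                         
                                         
                                         
                                         
                                         
                                         
                                         
                                         
                                         
                                         
                                         
                                         
                                         
                                         


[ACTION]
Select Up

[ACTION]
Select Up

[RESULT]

> [-] app/                               
    .gitignore                           
    index.rs                             
    setup.py                             
    package.json                         
    [+] core/                            
    types.json                           
    auth.go                              
                                         
                                         
                                         
                                         
                                         
                                         
                                         
                                         
                                         
                                         
                                         
                                         
                                         
                                         


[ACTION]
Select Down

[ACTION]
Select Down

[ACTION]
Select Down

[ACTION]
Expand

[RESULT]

  [-] app/                               
    .gitignore                           
    index.rs                             
  > setup.py                             
    package.json                         
    [+] core/                            
    types.json                           
    auth.go                              
                                         
                                         
                                         
                                         
                                         
                                         
                                         
                                         
                                         
                                         
                                         
                                         
                                         
                                         
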